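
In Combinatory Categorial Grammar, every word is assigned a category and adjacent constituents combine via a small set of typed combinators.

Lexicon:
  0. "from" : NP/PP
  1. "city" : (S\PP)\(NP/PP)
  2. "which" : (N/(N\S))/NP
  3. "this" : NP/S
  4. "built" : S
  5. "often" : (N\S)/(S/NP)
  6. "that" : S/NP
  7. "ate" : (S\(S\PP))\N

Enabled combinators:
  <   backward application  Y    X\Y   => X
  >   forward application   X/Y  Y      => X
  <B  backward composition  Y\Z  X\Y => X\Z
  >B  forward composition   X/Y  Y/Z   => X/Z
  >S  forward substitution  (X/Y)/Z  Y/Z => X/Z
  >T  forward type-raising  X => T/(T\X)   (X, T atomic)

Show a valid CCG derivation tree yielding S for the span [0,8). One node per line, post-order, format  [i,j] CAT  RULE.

[0,1] NP/PP  lex  "from"
[1,2] (S\PP)\(NP/PP)  lex  "city"
[0,2] S\PP  <  k=1
[2,3] (N/(N\S))/NP  lex  "which"
[3,4] NP/S  lex  "this"
[4,5] S  lex  "built"
[3,5] NP  >  k=4
[2,5] N/(N\S)  >  k=3
[5,6] (N\S)/(S/NP)  lex  "often"
[6,7] S/NP  lex  "that"
[5,7] N\S  >  k=6
[2,7] N  >  k=5
[7,8] (S\(S\PP))\N  lex  "ate"
[2,8] S\(S\PP)  <  k=7
[0,8] S  <  k=2

[0,8] S   <
  [0,2] S\PP   <
    [0,1] "from" : NP/PP
    [1,2] "city" : (S\PP)\(NP/PP)
  [2,8] S\(S\PP)   <
    [2,7] N   >
      [2,5] N/(N\S)   >
        [2,3] "which" : (N/(N\S))/NP
        [3,5] NP   >
          [3,4] "this" : NP/S
          [4,5] "built" : S
      [5,7] N\S   >
        [5,6] "often" : (N\S)/(S/NP)
        [6,7] "that" : S/NP
    [7,8] "ate" : (S\(S\PP))\N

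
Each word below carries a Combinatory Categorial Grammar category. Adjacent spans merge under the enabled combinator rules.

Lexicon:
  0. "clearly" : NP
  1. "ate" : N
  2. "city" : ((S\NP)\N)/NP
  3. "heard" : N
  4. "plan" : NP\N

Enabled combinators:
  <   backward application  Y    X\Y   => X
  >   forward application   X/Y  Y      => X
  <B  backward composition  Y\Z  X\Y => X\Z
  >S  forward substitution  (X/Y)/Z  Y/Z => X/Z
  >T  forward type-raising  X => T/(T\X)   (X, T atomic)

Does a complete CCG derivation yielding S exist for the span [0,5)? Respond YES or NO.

YES

[0,5] S   >
  [0,1] S/(S\NP)   >T
    [0,1] "clearly" : NP
  [1,5] S\NP   <
    [1,2] "ate" : N
    [2,5] (S\NP)\N   >
      [2,3] "city" : ((S\NP)\N)/NP
      [3,5] NP   <
        [3,4] "heard" : N
        [4,5] "plan" : NP\N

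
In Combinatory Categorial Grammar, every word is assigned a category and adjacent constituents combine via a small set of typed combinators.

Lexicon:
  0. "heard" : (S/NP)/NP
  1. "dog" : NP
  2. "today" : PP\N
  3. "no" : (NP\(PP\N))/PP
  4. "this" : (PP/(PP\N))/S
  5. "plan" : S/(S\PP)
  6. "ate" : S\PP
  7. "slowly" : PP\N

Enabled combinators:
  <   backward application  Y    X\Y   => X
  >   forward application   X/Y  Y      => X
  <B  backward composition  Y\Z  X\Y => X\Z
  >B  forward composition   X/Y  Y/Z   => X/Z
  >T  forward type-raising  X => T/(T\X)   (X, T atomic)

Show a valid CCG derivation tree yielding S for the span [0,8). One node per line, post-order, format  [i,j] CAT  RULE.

[0,1] (S/NP)/NP  lex  "heard"
[1,2] NP  lex  "dog"
[0,2] S/NP  >  k=1
[2,3] PP\N  lex  "today"
[3,4] (NP\(PP\N))/PP  lex  "no"
[4,5] (PP/(PP\N))/S  lex  "this"
[5,6] S/(S\PP)  lex  "plan"
[6,7] S\PP  lex  "ate"
[5,7] S  >  k=6
[4,7] PP/(PP\N)  >  k=5
[7,8] PP\N  lex  "slowly"
[4,8] PP  >  k=7
[3,8] NP\(PP\N)  >  k=4
[2,8] NP  <  k=3
[0,8] S  >  k=2

[0,8] S   >
  [0,2] S/NP   >
    [0,1] "heard" : (S/NP)/NP
    [1,2] "dog" : NP
  [2,8] NP   <
    [2,3] "today" : PP\N
    [3,8] NP\(PP\N)   >
      [3,4] "no" : (NP\(PP\N))/PP
      [4,8] PP   >
        [4,7] PP/(PP\N)   >
          [4,5] "this" : (PP/(PP\N))/S
          [5,7] S   >
            [5,6] "plan" : S/(S\PP)
            [6,7] "ate" : S\PP
        [7,8] "slowly" : PP\N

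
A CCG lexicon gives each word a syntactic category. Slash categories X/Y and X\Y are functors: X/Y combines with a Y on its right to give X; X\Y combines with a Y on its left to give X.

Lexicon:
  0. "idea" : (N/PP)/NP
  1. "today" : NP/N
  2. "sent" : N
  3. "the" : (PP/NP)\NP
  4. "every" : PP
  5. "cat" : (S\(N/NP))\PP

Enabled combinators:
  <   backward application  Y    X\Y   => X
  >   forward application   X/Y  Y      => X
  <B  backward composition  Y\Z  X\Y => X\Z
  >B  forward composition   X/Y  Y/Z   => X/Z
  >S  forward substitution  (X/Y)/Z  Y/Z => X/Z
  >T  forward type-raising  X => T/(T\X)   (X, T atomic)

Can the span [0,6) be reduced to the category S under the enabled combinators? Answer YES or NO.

[0,6] S   <
  [0,4] N/NP   >S
    [0,1] "idea" : (N/PP)/NP
    [1,4] PP/NP   <
      [1,3] NP   >
        [1,2] "today" : NP/N
        [2,3] "sent" : N
      [3,4] "the" : (PP/NP)\NP
  [4,6] S\(N/NP)   <
    [4,5] "every" : PP
    [5,6] "cat" : (S\(N/NP))\PP

YES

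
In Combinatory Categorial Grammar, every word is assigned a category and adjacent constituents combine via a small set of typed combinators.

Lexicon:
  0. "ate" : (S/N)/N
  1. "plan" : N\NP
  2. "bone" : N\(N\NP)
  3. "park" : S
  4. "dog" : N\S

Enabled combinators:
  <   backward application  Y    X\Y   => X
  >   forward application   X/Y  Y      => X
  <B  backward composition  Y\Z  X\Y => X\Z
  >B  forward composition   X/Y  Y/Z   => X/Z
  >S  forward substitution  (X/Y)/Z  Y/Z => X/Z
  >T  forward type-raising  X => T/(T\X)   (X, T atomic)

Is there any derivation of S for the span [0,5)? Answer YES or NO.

YES

[0,5] S   >
  [0,3] S/N   >
    [0,1] "ate" : (S/N)/N
    [1,3] N   <
      [1,2] "plan" : N\NP
      [2,3] "bone" : N\(N\NP)
  [3,5] N   <
    [3,4] "park" : S
    [4,5] "dog" : N\S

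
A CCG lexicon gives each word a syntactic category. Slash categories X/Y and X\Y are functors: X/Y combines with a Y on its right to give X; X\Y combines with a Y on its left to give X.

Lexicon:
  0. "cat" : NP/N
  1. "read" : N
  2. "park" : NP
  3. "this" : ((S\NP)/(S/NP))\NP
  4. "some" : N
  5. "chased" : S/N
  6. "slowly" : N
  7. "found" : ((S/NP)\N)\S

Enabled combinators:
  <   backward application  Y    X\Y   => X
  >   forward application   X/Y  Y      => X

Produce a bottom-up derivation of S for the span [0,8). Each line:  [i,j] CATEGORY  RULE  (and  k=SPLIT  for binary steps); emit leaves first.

[0,1] NP/N  lex  "cat"
[1,2] N  lex  "read"
[0,2] NP  >  k=1
[2,3] NP  lex  "park"
[3,4] ((S\NP)/(S/NP))\NP  lex  "this"
[2,4] (S\NP)/(S/NP)  <  k=3
[4,5] N  lex  "some"
[5,6] S/N  lex  "chased"
[6,7] N  lex  "slowly"
[5,7] S  >  k=6
[7,8] ((S/NP)\N)\S  lex  "found"
[5,8] (S/NP)\N  <  k=7
[4,8] S/NP  <  k=5
[2,8] S\NP  >  k=4
[0,8] S  <  k=2

[0,8] S   <
  [0,2] NP   >
    [0,1] "cat" : NP/N
    [1,2] "read" : N
  [2,8] S\NP   >
    [2,4] (S\NP)/(S/NP)   <
      [2,3] "park" : NP
      [3,4] "this" : ((S\NP)/(S/NP))\NP
    [4,8] S/NP   <
      [4,5] "some" : N
      [5,8] (S/NP)\N   <
        [5,7] S   >
          [5,6] "chased" : S/N
          [6,7] "slowly" : N
        [7,8] "found" : ((S/NP)\N)\S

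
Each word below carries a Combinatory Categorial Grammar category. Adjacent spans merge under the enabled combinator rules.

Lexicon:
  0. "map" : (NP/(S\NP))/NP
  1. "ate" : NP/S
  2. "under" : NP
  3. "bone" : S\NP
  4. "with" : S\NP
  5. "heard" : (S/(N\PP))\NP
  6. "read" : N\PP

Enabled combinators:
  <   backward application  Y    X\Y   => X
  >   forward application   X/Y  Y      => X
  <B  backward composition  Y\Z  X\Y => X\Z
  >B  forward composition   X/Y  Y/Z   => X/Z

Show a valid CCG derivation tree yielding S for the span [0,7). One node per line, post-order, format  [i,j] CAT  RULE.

[0,1] (NP/(S\NP))/NP  lex  "map"
[1,2] NP/S  lex  "ate"
[2,3] NP  lex  "under"
[3,4] S\NP  lex  "bone"
[2,4] S  <  k=3
[1,4] NP  >  k=2
[0,4] NP/(S\NP)  >  k=1
[4,5] S\NP  lex  "with"
[0,5] NP  >  k=4
[5,6] (S/(N\PP))\NP  lex  "heard"
[0,6] S/(N\PP)  <  k=5
[6,7] N\PP  lex  "read"
[0,7] S  >  k=6

[0,7] S   >
  [0,6] S/(N\PP)   <
    [0,5] NP   >
      [0,4] NP/(S\NP)   >
        [0,1] "map" : (NP/(S\NP))/NP
        [1,4] NP   >
          [1,2] "ate" : NP/S
          [2,4] S   <
            [2,3] "under" : NP
            [3,4] "bone" : S\NP
      [4,5] "with" : S\NP
    [5,6] "heard" : (S/(N\PP))\NP
  [6,7] "read" : N\PP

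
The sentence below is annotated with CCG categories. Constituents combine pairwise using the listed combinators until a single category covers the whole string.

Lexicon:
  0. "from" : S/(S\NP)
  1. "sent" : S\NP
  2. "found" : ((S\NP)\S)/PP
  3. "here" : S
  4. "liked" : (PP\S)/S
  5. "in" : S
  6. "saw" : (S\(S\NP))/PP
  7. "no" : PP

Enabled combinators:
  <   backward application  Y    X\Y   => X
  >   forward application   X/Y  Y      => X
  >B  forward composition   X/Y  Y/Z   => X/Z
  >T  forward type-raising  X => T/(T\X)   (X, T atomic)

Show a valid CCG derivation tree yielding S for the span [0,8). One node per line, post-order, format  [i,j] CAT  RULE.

[0,8] S   <
  [0,6] S\NP   <
    [0,2] S   >
      [0,1] "from" : S/(S\NP)
      [1,2] "sent" : S\NP
    [2,6] (S\NP)\S   >
      [2,3] "found" : ((S\NP)\S)/PP
      [3,6] PP   >
        [3,5] PP/S   >B
          [3,4] PP/(PP\S)   >T
            [3,4] "here" : S
          [4,5] "liked" : (PP\S)/S
        [5,6] "in" : S
  [6,8] S\(S\NP)   >
    [6,7] "saw" : (S\(S\NP))/PP
    [7,8] "no" : PP

[0,1] S/(S\NP)  lex  "from"
[1,2] S\NP  lex  "sent"
[0,2] S  >  k=1
[2,3] ((S\NP)\S)/PP  lex  "found"
[3,4] S  lex  "here"
[3,4] PP/(PP\S)  >T
[4,5] (PP\S)/S  lex  "liked"
[3,5] PP/S  >B  k=4
[5,6] S  lex  "in"
[3,6] PP  >  k=5
[2,6] (S\NP)\S  >  k=3
[0,6] S\NP  <  k=2
[6,7] (S\(S\NP))/PP  lex  "saw"
[7,8] PP  lex  "no"
[6,8] S\(S\NP)  >  k=7
[0,8] S  <  k=6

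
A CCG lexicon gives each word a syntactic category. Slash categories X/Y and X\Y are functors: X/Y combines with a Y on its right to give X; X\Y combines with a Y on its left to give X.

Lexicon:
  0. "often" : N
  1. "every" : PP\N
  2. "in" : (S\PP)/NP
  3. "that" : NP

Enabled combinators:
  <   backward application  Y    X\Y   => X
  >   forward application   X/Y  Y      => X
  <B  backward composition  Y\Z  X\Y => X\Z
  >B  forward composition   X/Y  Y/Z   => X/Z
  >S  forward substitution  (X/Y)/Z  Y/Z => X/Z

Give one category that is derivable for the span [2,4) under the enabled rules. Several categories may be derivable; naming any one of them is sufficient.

[0,4] S   <
  [0,2] PP   <
    [0,1] "often" : N
    [1,2] "every" : PP\N
  [2,4] S\PP   >
    [2,3] "in" : (S\PP)/NP
    [3,4] "that" : NP

S\PP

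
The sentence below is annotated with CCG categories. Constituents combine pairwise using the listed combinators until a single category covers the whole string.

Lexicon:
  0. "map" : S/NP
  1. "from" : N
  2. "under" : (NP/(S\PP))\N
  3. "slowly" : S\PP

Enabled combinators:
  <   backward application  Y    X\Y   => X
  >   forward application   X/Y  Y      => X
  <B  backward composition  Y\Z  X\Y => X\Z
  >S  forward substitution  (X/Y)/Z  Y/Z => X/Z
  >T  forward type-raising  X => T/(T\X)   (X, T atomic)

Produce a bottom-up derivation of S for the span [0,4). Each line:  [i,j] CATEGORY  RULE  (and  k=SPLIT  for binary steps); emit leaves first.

[0,1] S/NP  lex  "map"
[1,2] N  lex  "from"
[2,3] (NP/(S\PP))\N  lex  "under"
[1,3] NP/(S\PP)  <  k=2
[3,4] S\PP  lex  "slowly"
[1,4] NP  >  k=3
[0,4] S  >  k=1

[0,4] S   >
  [0,1] "map" : S/NP
  [1,4] NP   >
    [1,3] NP/(S\PP)   <
      [1,2] "from" : N
      [2,3] "under" : (NP/(S\PP))\N
    [3,4] "slowly" : S\PP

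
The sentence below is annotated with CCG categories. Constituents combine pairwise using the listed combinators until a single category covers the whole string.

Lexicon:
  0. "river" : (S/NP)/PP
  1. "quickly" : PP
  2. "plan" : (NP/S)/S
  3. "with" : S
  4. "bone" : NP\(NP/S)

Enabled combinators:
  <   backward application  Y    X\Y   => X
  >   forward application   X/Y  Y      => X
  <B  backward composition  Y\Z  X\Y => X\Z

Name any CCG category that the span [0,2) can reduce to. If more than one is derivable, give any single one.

S/NP

[0,5] S   >
  [0,2] S/NP   >
    [0,1] "river" : (S/NP)/PP
    [1,2] "quickly" : PP
  [2,5] NP   <
    [2,4] NP/S   >
      [2,3] "plan" : (NP/S)/S
      [3,4] "with" : S
    [4,5] "bone" : NP\(NP/S)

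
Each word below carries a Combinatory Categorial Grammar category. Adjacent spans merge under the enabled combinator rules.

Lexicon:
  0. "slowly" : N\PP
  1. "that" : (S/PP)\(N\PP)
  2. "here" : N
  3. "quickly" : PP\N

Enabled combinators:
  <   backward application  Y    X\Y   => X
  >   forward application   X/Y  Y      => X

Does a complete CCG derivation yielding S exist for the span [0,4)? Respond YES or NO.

YES

[0,4] S   >
  [0,2] S/PP   <
    [0,1] "slowly" : N\PP
    [1,2] "that" : (S/PP)\(N\PP)
  [2,4] PP   <
    [2,3] "here" : N
    [3,4] "quickly" : PP\N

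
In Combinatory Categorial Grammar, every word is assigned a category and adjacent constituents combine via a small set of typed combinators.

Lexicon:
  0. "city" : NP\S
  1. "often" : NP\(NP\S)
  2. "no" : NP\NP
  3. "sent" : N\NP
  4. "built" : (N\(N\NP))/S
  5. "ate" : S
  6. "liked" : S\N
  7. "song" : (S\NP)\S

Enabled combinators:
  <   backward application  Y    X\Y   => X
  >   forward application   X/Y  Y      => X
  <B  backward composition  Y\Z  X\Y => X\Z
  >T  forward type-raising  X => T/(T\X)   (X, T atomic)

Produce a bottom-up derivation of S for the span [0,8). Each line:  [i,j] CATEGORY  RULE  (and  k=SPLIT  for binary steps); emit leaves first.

[0,1] NP\S  lex  "city"
[1,2] NP\(NP\S)  lex  "often"
[0,2] NP  <  k=1
[2,3] NP\NP  lex  "no"
[3,4] N\NP  lex  "sent"
[2,4] N\NP  <B  k=3
[4,5] (N\(N\NP))/S  lex  "built"
[5,6] S  lex  "ate"
[4,6] N\(N\NP)  >  k=5
[2,6] N  <  k=4
[6,7] S\N  lex  "liked"
[2,7] S  <  k=6
[7,8] (S\NP)\S  lex  "song"
[2,8] S\NP  <  k=7
[0,8] S  <  k=2

[0,8] S   <
  [0,2] NP   <
    [0,1] "city" : NP\S
    [1,2] "often" : NP\(NP\S)
  [2,8] S\NP   <
    [2,7] S   <
      [2,6] N   <
        [2,4] N\NP   <B
          [2,3] "no" : NP\NP
          [3,4] "sent" : N\NP
        [4,6] N\(N\NP)   >
          [4,5] "built" : (N\(N\NP))/S
          [5,6] "ate" : S
      [6,7] "liked" : S\N
    [7,8] "song" : (S\NP)\S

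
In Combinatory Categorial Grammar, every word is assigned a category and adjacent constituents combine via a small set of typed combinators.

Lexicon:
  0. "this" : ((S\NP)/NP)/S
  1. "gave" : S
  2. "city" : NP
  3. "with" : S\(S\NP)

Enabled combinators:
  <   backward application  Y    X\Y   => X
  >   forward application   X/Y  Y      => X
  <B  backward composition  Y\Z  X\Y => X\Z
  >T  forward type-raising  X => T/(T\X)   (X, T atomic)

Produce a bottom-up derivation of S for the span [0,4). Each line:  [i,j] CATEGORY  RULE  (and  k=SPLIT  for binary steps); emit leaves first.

[0,1] ((S\NP)/NP)/S  lex  "this"
[1,2] S  lex  "gave"
[0,2] (S\NP)/NP  >  k=1
[2,3] NP  lex  "city"
[0,3] S\NP  >  k=2
[3,4] S\(S\NP)  lex  "with"
[0,4] S  <  k=3

[0,4] S   <
  [0,3] S\NP   >
    [0,2] (S\NP)/NP   >
      [0,1] "this" : ((S\NP)/NP)/S
      [1,2] "gave" : S
    [2,3] "city" : NP
  [3,4] "with" : S\(S\NP)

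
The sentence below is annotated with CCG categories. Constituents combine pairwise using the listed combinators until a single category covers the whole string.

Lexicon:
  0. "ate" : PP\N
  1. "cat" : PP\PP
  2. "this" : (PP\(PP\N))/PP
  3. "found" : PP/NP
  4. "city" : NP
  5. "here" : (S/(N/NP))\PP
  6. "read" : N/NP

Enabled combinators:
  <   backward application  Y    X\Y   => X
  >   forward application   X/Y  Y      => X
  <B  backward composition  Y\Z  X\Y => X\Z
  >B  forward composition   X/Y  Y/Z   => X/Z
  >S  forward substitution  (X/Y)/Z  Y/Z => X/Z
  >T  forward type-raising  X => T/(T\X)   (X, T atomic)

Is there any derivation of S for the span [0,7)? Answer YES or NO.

YES

[0,7] S   >
  [0,6] S/(N/NP)   <
    [0,5] PP   <
      [0,2] PP\N   <B
        [0,1] "ate" : PP\N
        [1,2] "cat" : PP\PP
      [2,5] PP\(PP\N)   >
        [2,3] "this" : (PP\(PP\N))/PP
        [3,5] PP   >
          [3,4] "found" : PP/NP
          [4,5] "city" : NP
    [5,6] "here" : (S/(N/NP))\PP
  [6,7] "read" : N/NP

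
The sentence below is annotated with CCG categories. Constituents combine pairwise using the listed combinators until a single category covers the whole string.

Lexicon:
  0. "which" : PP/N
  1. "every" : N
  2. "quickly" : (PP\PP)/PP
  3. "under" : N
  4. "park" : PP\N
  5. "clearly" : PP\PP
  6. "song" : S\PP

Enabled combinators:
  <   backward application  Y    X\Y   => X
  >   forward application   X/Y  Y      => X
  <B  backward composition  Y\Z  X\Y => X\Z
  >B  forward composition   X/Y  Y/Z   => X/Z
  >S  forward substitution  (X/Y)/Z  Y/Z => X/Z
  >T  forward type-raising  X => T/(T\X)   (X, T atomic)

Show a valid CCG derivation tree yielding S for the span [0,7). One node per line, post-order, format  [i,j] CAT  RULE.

[0,7] S   <
  [0,2] PP   >
    [0,1] "which" : PP/N
    [1,2] "every" : N
  [2,7] S\PP   <B
    [2,6] PP\PP   >
      [2,3] "quickly" : (PP\PP)/PP
      [3,6] PP   >
        [3,4] PP/(PP\N)   >T
          [3,4] "under" : N
        [4,6] PP\N   <B
          [4,5] "park" : PP\N
          [5,6] "clearly" : PP\PP
    [6,7] "song" : S\PP

[0,1] PP/N  lex  "which"
[1,2] N  lex  "every"
[0,2] PP  >  k=1
[2,3] (PP\PP)/PP  lex  "quickly"
[3,4] N  lex  "under"
[3,4] PP/(PP\N)  >T
[4,5] PP\N  lex  "park"
[5,6] PP\PP  lex  "clearly"
[4,6] PP\N  <B  k=5
[3,6] PP  >  k=4
[2,6] PP\PP  >  k=3
[6,7] S\PP  lex  "song"
[2,7] S\PP  <B  k=6
[0,7] S  <  k=2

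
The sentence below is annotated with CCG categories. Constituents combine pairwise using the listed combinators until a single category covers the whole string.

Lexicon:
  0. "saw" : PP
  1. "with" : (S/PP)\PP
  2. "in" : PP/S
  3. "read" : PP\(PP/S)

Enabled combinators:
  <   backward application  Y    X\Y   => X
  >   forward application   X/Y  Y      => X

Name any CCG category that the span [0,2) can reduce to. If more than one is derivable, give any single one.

[0,4] S   >
  [0,2] S/PP   <
    [0,1] "saw" : PP
    [1,2] "with" : (S/PP)\PP
  [2,4] PP   <
    [2,3] "in" : PP/S
    [3,4] "read" : PP\(PP/S)

S/PP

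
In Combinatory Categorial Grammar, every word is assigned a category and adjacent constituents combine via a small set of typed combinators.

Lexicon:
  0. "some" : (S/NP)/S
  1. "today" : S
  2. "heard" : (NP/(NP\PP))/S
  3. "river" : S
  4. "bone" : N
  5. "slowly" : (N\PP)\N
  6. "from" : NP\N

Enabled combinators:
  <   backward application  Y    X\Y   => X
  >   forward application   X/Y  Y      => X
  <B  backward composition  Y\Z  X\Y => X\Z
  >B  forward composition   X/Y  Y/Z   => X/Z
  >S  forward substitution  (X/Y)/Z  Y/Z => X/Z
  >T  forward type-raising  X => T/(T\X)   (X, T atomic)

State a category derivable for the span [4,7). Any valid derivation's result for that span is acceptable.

[0,7] S   >
  [0,2] S/NP   >
    [0,1] "some" : (S/NP)/S
    [1,2] "today" : S
  [2,7] NP   >
    [2,4] NP/(NP\PP)   >
      [2,3] "heard" : (NP/(NP\PP))/S
      [3,4] "river" : S
    [4,7] NP\PP   <B
      [4,6] N\PP   <
        [4,5] "bone" : N
        [5,6] "slowly" : (N\PP)\N
      [6,7] "from" : NP\N

NP\PP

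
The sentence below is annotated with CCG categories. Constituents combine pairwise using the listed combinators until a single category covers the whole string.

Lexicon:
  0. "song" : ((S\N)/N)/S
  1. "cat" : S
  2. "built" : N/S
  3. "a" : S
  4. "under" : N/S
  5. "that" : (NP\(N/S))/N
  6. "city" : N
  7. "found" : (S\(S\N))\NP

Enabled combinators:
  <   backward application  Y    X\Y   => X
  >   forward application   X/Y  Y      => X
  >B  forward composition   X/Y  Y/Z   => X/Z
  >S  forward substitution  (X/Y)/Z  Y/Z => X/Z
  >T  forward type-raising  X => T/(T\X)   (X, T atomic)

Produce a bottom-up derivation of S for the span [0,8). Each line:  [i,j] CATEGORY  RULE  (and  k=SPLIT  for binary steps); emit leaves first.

[0,8] S   <
  [0,4] S\N   >
    [0,2] (S\N)/N   >
      [0,1] "song" : ((S\N)/N)/S
      [1,2] "cat" : S
    [2,4] N   >
      [2,3] "built" : N/S
      [3,4] "a" : S
  [4,8] S\(S\N)   <
    [4,7] NP   <
      [4,5] "under" : N/S
      [5,7] NP\(N/S)   >
        [5,6] "that" : (NP\(N/S))/N
        [6,7] "city" : N
    [7,8] "found" : (S\(S\N))\NP

[0,1] ((S\N)/N)/S  lex  "song"
[1,2] S  lex  "cat"
[0,2] (S\N)/N  >  k=1
[2,3] N/S  lex  "built"
[3,4] S  lex  "a"
[2,4] N  >  k=3
[0,4] S\N  >  k=2
[4,5] N/S  lex  "under"
[5,6] (NP\(N/S))/N  lex  "that"
[6,7] N  lex  "city"
[5,7] NP\(N/S)  >  k=6
[4,7] NP  <  k=5
[7,8] (S\(S\N))\NP  lex  "found"
[4,8] S\(S\N)  <  k=7
[0,8] S  <  k=4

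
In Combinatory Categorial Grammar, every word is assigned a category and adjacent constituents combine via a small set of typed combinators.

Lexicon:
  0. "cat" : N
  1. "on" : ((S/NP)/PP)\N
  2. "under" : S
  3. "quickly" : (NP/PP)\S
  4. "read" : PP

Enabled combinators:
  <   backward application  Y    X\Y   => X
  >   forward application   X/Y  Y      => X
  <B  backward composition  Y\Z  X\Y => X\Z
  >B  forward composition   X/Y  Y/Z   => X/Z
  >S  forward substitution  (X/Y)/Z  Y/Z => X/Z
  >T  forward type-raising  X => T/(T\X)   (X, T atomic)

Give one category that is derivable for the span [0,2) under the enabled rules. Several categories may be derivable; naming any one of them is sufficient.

(S/NP)/PP

[0,5] S   >
  [0,4] S/PP   >S
    [0,2] (S/NP)/PP   <
      [0,1] "cat" : N
      [1,2] "on" : ((S/NP)/PP)\N
    [2,4] NP/PP   <
      [2,3] "under" : S
      [3,4] "quickly" : (NP/PP)\S
  [4,5] "read" : PP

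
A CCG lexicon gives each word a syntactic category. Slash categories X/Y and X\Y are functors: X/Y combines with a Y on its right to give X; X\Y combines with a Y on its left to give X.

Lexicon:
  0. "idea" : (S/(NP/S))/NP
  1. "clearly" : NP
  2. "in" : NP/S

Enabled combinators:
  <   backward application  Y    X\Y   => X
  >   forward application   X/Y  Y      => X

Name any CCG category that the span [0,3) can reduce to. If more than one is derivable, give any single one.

S

[0,3] S   >
  [0,2] S/(NP/S)   >
    [0,1] "idea" : (S/(NP/S))/NP
    [1,2] "clearly" : NP
  [2,3] "in" : NP/S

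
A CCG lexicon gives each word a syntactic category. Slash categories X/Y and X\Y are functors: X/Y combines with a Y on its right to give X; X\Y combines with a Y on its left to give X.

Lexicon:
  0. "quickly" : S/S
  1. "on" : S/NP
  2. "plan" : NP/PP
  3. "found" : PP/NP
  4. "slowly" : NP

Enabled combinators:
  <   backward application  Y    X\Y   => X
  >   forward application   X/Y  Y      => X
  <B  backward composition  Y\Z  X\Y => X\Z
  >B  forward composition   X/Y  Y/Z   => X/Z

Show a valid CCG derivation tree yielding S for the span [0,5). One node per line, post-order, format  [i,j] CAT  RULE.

[0,1] S/S  lex  "quickly"
[1,2] S/NP  lex  "on"
[0,2] S/NP  >B  k=1
[2,3] NP/PP  lex  "plan"
[3,4] PP/NP  lex  "found"
[4,5] NP  lex  "slowly"
[3,5] PP  >  k=4
[2,5] NP  >  k=3
[0,5] S  >  k=2

[0,5] S   >
  [0,2] S/NP   >B
    [0,1] "quickly" : S/S
    [1,2] "on" : S/NP
  [2,5] NP   >
    [2,3] "plan" : NP/PP
    [3,5] PP   >
      [3,4] "found" : PP/NP
      [4,5] "slowly" : NP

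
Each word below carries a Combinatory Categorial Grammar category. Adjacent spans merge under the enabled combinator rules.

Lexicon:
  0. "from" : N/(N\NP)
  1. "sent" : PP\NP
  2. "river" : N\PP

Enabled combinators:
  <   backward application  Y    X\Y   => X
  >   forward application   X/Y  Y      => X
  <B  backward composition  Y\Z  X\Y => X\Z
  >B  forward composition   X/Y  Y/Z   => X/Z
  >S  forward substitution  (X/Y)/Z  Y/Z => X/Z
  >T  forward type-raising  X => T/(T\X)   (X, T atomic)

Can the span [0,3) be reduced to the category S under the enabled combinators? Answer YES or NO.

N/(N\NP) PP\NP N\PP
CKY chart[0,3] = {N, N/(N\N), NP/(NP\N), PP/(PP\N), S/(S\N)}; S ∉ chart

NO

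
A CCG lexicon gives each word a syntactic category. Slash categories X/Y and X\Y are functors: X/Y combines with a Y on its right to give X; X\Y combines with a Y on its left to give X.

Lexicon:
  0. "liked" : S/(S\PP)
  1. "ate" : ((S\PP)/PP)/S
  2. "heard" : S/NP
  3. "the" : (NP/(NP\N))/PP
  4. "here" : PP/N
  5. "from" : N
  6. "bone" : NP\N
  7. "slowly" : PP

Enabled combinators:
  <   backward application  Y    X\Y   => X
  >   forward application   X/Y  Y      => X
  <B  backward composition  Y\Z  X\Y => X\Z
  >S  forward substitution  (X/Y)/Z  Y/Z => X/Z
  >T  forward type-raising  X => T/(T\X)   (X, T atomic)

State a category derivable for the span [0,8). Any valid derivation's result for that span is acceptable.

[0,8] S   >
  [0,1] "liked" : S/(S\PP)
  [1,8] S\PP   >
    [1,7] (S\PP)/PP   >
      [1,2] "ate" : ((S\PP)/PP)/S
      [2,7] S   >
        [2,3] "heard" : S/NP
        [3,7] NP   >
          [3,6] NP/(NP\N)   >
            [3,4] "the" : (NP/(NP\N))/PP
            [4,6] PP   >
              [4,5] "here" : PP/N
              [5,6] "from" : N
          [6,7] "bone" : NP\N
    [7,8] "slowly" : PP

S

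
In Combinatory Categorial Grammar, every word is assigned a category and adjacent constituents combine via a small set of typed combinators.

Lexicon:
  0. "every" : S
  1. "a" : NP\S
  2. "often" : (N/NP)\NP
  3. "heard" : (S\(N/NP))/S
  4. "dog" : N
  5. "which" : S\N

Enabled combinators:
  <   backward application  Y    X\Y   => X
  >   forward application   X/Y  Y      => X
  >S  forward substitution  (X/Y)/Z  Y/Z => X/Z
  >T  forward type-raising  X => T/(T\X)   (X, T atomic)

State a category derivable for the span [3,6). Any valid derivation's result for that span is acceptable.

S\(N/NP)

[0,6] S   <
  [0,3] N/NP   <
    [0,2] NP   <
      [0,1] "every" : S
      [1,2] "a" : NP\S
    [2,3] "often" : (N/NP)\NP
  [3,6] S\(N/NP)   >
    [3,4] "heard" : (S\(N/NP))/S
    [4,6] S   >
      [4,5] S/(S\N)   >T
        [4,5] "dog" : N
      [5,6] "which" : S\N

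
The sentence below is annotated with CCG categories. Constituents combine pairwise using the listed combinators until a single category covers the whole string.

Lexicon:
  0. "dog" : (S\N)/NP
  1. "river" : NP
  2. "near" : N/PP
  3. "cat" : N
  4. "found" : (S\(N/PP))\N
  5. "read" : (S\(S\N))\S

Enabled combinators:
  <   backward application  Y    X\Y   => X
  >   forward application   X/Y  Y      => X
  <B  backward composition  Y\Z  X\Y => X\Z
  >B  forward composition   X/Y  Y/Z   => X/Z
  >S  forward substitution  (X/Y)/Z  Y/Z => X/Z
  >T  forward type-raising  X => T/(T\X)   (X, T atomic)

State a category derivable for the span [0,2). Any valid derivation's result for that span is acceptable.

[0,6] S   <
  [0,2] S\N   >
    [0,1] "dog" : (S\N)/NP
    [1,2] "river" : NP
  [2,6] S\(S\N)   <
    [2,5] S   <
      [2,3] "near" : N/PP
      [3,5] S\(N/PP)   <
        [3,4] "cat" : N
        [4,5] "found" : (S\(N/PP))\N
    [5,6] "read" : (S\(S\N))\S

S\N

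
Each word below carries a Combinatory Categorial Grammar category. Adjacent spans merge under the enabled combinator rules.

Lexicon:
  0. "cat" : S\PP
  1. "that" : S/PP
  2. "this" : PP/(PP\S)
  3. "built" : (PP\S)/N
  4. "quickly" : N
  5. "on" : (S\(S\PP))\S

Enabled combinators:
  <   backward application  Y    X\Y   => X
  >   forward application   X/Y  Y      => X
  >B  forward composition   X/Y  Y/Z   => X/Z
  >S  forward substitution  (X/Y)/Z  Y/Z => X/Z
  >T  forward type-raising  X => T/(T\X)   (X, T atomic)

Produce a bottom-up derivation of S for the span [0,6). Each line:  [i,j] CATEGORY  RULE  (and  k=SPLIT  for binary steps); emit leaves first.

[0,1] S\PP  lex  "cat"
[1,2] S/PP  lex  "that"
[2,3] PP/(PP\S)  lex  "this"
[3,4] (PP\S)/N  lex  "built"
[4,5] N  lex  "quickly"
[3,5] PP\S  >  k=4
[2,5] PP  >  k=3
[1,5] S  >  k=2
[5,6] (S\(S\PP))\S  lex  "on"
[1,6] S\(S\PP)  <  k=5
[0,6] S  <  k=1

[0,6] S   <
  [0,1] "cat" : S\PP
  [1,6] S\(S\PP)   <
    [1,5] S   >
      [1,2] "that" : S/PP
      [2,5] PP   >
        [2,3] "this" : PP/(PP\S)
        [3,5] PP\S   >
          [3,4] "built" : (PP\S)/N
          [4,5] "quickly" : N
    [5,6] "on" : (S\(S\PP))\S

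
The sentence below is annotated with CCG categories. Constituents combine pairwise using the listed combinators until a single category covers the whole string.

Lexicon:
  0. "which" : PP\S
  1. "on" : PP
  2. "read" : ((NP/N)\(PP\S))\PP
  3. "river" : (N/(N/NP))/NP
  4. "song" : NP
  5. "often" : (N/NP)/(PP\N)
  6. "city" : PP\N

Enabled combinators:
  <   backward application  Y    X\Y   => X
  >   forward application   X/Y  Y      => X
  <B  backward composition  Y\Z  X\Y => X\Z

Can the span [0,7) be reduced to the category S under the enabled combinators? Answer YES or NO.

PP\S PP ((NP/N)\(PP\S))\PP (N/(N/NP))/NP NP (N/NP)/(PP\N) PP\N
CKY chart[0,7] = {NP}; S ∉ chart

NO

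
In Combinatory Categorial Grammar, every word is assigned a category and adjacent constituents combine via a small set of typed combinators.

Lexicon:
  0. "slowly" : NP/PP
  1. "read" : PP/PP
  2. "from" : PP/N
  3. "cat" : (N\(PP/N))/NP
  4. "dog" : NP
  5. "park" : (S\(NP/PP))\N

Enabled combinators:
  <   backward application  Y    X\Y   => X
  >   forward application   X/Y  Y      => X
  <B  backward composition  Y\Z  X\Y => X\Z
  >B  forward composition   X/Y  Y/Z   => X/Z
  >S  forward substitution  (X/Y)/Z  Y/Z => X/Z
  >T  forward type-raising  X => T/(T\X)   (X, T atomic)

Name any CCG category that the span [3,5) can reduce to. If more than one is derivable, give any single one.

N\(PP/N)

[0,6] S   <
  [0,2] NP/PP   >B
    [0,1] "slowly" : NP/PP
    [1,2] "read" : PP/PP
  [2,6] S\(NP/PP)   <
    [2,5] N   <
      [2,3] "from" : PP/N
      [3,5] N\(PP/N)   >
        [3,4] "cat" : (N\(PP/N))/NP
        [4,5] "dog" : NP
    [5,6] "park" : (S\(NP/PP))\N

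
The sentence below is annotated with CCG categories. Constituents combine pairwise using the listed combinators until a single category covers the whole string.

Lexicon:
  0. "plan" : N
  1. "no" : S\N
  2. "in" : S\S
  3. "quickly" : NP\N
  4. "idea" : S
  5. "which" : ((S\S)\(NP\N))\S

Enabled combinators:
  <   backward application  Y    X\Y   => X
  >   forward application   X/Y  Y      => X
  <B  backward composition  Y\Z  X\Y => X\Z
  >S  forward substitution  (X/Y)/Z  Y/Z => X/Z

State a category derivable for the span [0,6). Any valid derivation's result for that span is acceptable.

S

[0,6] S   <
  [0,1] "plan" : N
  [1,6] S\N   <B
    [1,3] S\N   <B
      [1,2] "no" : S\N
      [2,3] "in" : S\S
    [3,6] S\S   <
      [3,4] "quickly" : NP\N
      [4,6] (S\S)\(NP\N)   <
        [4,5] "idea" : S
        [5,6] "which" : ((S\S)\(NP\N))\S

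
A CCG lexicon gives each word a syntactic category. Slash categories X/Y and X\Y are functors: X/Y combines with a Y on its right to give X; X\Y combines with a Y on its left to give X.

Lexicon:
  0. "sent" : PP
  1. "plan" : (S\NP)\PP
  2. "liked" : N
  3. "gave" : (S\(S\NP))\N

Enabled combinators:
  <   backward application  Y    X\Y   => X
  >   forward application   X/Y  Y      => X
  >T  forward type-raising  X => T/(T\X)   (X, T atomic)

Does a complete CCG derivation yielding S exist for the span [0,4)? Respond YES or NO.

YES

[0,4] S   <
  [0,2] S\NP   <
    [0,1] "sent" : PP
    [1,2] "plan" : (S\NP)\PP
  [2,4] S\(S\NP)   <
    [2,3] "liked" : N
    [3,4] "gave" : (S\(S\NP))\N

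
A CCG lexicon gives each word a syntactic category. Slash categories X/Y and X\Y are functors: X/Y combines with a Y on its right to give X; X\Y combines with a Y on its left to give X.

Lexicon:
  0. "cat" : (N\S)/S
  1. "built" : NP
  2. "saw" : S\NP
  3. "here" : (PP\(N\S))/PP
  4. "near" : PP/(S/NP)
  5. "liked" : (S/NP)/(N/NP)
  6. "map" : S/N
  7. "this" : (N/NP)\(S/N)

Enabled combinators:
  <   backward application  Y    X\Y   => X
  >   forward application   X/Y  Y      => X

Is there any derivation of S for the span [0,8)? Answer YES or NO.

(N\S)/S NP S\NP (PP\(N\S))/PP PP/(S/NP) (S/NP)/(N/NP) S/N (N/NP)\(S/N)
CKY chart[0,8] = {PP}; S ∉ chart

NO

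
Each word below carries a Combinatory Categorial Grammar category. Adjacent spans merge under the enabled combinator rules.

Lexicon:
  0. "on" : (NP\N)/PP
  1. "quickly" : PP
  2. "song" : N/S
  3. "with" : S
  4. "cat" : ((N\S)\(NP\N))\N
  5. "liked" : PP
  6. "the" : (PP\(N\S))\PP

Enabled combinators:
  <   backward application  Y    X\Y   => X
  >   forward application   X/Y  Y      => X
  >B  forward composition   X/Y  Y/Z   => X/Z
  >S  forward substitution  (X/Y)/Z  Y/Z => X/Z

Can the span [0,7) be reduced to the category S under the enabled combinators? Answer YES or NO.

(NP\N)/PP PP N/S S ((N\S)\(NP\N))\N PP (PP\(N\S))\PP
CKY chart[0,7] = {PP}; S ∉ chart

NO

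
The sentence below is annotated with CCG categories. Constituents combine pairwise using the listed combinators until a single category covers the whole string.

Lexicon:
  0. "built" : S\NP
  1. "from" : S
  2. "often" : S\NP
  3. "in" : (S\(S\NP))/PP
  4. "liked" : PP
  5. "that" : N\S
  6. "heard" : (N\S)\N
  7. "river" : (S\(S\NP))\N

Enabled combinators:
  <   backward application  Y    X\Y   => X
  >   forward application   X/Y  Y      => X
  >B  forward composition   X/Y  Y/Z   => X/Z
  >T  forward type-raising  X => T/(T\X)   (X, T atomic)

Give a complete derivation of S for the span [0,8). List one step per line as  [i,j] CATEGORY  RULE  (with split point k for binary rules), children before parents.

[0,1] S\NP  lex  "built"
[1,2] S  lex  "from"
[1,2] N/(N\S)  >T
[2,3] S\NP  lex  "often"
[3,4] (S\(S\NP))/PP  lex  "in"
[4,5] PP  lex  "liked"
[3,5] S\(S\NP)  >  k=4
[2,5] S  <  k=3
[5,6] N\S  lex  "that"
[2,6] N  <  k=5
[6,7] (N\S)\N  lex  "heard"
[2,7] N\S  <  k=6
[1,7] N  >  k=2
[7,8] (S\(S\NP))\N  lex  "river"
[1,8] S\(S\NP)  <  k=7
[0,8] S  <  k=1

[0,8] S   <
  [0,1] "built" : S\NP
  [1,8] S\(S\NP)   <
    [1,7] N   >
      [1,2] N/(N\S)   >T
        [1,2] "from" : S
      [2,7] N\S   <
        [2,6] N   <
          [2,5] S   <
            [2,3] "often" : S\NP
            [3,5] S\(S\NP)   >
              [3,4] "in" : (S\(S\NP))/PP
              [4,5] "liked" : PP
          [5,6] "that" : N\S
        [6,7] "heard" : (N\S)\N
    [7,8] "river" : (S\(S\NP))\N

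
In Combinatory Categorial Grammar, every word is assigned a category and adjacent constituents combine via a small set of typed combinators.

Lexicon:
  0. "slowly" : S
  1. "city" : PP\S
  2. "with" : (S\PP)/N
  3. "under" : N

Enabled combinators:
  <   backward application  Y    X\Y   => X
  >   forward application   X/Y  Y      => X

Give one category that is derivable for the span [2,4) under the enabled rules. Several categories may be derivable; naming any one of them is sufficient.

S\PP

[0,4] S   <
  [0,2] PP   <
    [0,1] "slowly" : S
    [1,2] "city" : PP\S
  [2,4] S\PP   >
    [2,3] "with" : (S\PP)/N
    [3,4] "under" : N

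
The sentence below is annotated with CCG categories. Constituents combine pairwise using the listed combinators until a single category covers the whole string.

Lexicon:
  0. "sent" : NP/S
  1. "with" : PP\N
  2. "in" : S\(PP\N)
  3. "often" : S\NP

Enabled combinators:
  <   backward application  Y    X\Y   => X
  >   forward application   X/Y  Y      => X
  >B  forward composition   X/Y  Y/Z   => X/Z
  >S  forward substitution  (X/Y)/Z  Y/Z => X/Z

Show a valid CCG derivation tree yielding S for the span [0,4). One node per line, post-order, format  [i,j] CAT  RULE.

[0,1] NP/S  lex  "sent"
[1,2] PP\N  lex  "with"
[2,3] S\(PP\N)  lex  "in"
[1,3] S  <  k=2
[0,3] NP  >  k=1
[3,4] S\NP  lex  "often"
[0,4] S  <  k=3

[0,4] S   <
  [0,3] NP   >
    [0,1] "sent" : NP/S
    [1,3] S   <
      [1,2] "with" : PP\N
      [2,3] "in" : S\(PP\N)
  [3,4] "often" : S\NP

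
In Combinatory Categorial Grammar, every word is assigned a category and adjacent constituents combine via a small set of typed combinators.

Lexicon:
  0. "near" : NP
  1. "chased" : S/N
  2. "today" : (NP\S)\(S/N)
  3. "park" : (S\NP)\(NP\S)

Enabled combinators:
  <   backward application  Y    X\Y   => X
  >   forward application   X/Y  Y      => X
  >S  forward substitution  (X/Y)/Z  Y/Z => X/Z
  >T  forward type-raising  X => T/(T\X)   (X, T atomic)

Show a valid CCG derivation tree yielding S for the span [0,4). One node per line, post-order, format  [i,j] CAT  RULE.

[0,1] NP  lex  "near"
[1,2] S/N  lex  "chased"
[2,3] (NP\S)\(S/N)  lex  "today"
[1,3] NP\S  <  k=2
[3,4] (S\NP)\(NP\S)  lex  "park"
[1,4] S\NP  <  k=3
[0,4] S  <  k=1

[0,4] S   <
  [0,1] "near" : NP
  [1,4] S\NP   <
    [1,3] NP\S   <
      [1,2] "chased" : S/N
      [2,3] "today" : (NP\S)\(S/N)
    [3,4] "park" : (S\NP)\(NP\S)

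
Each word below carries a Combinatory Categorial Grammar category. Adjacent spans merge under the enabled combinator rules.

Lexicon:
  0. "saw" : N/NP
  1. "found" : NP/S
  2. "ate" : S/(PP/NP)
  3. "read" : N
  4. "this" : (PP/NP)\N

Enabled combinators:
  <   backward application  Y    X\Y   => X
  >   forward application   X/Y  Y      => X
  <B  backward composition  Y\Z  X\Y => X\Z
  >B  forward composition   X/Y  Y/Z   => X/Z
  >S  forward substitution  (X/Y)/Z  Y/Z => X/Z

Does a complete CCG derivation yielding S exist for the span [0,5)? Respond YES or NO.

N/NP NP/S S/(PP/NP) N (PP/NP)\N
CKY chart[0,5] = {N}; S ∉ chart

NO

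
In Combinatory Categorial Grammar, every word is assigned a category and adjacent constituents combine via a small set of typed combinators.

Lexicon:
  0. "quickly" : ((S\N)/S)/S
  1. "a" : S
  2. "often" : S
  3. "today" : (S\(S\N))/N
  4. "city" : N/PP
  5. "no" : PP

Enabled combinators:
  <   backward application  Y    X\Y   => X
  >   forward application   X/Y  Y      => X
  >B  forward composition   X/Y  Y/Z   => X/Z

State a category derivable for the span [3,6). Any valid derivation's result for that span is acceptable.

[0,6] S   <
  [0,3] S\N   >
    [0,2] (S\N)/S   >
      [0,1] "quickly" : ((S\N)/S)/S
      [1,2] "a" : S
    [2,3] "often" : S
  [3,6] S\(S\N)   >
    [3,4] "today" : (S\(S\N))/N
    [4,6] N   >
      [4,5] "city" : N/PP
      [5,6] "no" : PP

S\(S\N)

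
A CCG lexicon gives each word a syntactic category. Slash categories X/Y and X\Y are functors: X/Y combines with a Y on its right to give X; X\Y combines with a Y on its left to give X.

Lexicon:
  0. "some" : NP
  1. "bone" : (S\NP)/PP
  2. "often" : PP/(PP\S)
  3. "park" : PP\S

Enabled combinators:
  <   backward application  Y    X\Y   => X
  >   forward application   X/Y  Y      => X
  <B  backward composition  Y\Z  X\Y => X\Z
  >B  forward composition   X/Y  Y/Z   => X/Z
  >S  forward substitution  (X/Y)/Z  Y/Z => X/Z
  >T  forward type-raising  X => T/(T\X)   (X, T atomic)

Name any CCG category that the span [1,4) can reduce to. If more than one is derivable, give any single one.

S\NP

[0,4] S   >
  [0,1] S/(S\NP)   >T
    [0,1] "some" : NP
  [1,4] S\NP   >
    [1,2] "bone" : (S\NP)/PP
    [2,4] PP   >
      [2,3] "often" : PP/(PP\S)
      [3,4] "park" : PP\S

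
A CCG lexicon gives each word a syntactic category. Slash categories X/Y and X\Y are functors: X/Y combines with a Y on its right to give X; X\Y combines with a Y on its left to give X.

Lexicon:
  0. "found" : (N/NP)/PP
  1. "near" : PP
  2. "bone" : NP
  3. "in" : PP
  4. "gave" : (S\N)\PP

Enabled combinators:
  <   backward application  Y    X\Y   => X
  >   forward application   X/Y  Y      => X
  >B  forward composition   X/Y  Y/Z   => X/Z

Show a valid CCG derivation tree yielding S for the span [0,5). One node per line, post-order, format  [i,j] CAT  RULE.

[0,1] (N/NP)/PP  lex  "found"
[1,2] PP  lex  "near"
[0,2] N/NP  >  k=1
[2,3] NP  lex  "bone"
[0,3] N  >  k=2
[3,4] PP  lex  "in"
[4,5] (S\N)\PP  lex  "gave"
[3,5] S\N  <  k=4
[0,5] S  <  k=3

[0,5] S   <
  [0,3] N   >
    [0,2] N/NP   >
      [0,1] "found" : (N/NP)/PP
      [1,2] "near" : PP
    [2,3] "bone" : NP
  [3,5] S\N   <
    [3,4] "in" : PP
    [4,5] "gave" : (S\N)\PP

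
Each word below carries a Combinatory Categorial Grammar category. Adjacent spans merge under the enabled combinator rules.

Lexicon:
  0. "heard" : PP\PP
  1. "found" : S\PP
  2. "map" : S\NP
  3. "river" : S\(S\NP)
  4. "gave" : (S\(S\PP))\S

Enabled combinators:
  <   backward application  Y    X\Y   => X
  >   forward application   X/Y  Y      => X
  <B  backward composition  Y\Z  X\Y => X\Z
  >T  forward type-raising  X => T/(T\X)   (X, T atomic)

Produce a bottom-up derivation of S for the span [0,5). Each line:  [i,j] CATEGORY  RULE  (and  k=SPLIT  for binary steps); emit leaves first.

[0,5] S   <
  [0,2] S\PP   <B
    [0,1] "heard" : PP\PP
    [1,2] "found" : S\PP
  [2,5] S\(S\PP)   <
    [2,4] S   <
      [2,3] "map" : S\NP
      [3,4] "river" : S\(S\NP)
    [4,5] "gave" : (S\(S\PP))\S

[0,1] PP\PP  lex  "heard"
[1,2] S\PP  lex  "found"
[0,2] S\PP  <B  k=1
[2,3] S\NP  lex  "map"
[3,4] S\(S\NP)  lex  "river"
[2,4] S  <  k=3
[4,5] (S\(S\PP))\S  lex  "gave"
[2,5] S\(S\PP)  <  k=4
[0,5] S  <  k=2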